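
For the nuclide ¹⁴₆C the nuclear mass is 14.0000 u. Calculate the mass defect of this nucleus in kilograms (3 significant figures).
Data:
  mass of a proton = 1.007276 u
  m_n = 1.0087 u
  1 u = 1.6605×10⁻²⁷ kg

The nucleus contains 6 protons and 14 − 6 = 8 neutrons.
Mass of separated nucleons = 6(1.007276) + 8(1.0087) = 6.043656 + 8.0696 = 14.113256 u
Δm = 14.113256 − 14.0000 = 0.113256 u
In SI units: 0.113256 u × 1.6605×10⁻²⁷ kg/u = 1.8806e-28 kg

1.88e-28 kg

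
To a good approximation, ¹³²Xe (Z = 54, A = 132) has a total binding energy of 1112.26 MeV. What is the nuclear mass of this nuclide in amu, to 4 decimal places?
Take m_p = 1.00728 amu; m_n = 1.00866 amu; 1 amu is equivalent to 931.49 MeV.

131.8745 amu

Mass defect = 1112.26 MeV / (931.49 MeV/amu) = 1.194065 amu
Constituent mass = 54(1.00728) + 78(1.00866) = 133.06860 amu
Nuclear mass = 133.06860 − 1.194065 = 131.874535 amu ≈ 131.8745 amu (to 4 decimal places)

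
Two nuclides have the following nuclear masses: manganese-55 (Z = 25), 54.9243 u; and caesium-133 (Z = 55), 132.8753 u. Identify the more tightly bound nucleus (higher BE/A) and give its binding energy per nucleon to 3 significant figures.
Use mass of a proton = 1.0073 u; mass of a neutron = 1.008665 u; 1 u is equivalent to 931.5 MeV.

manganese-55: Σm = 25(1.0073) + 30(1.008665) = 55.442450 u; Δm = 0.518150 u; E_B = 482.66 MeV; E_B/A = 8.776 MeV
caesium-133: Σm = 55(1.0073) + 78(1.008665) = 134.077370 u; Δm = 1.202070 u; E_B = 1119.7 MeV; E_B/A = 8.419 MeV
manganese-55 has the higher binding energy per nucleon, so it is the more tightly bound nucleus.

manganese-55; 8.78 MeV/nucleon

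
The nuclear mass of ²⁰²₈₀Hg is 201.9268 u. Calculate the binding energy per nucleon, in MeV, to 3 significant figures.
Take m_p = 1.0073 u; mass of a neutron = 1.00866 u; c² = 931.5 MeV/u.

With 80 protons and 122 neutrons (A = 202):
Σm = 80·m_p + 122·m_n = 80.5840 + 123.05652 = 203.64052 u
Δm = 203.64052 − 201.9268 = 1.71372 u
E_B = 1.71372 × 931.5 = 1596.33 MeV
BE/A = 1596.33 MeV / 202 = 7.903 MeV/nucleon

7.90 MeV/nucleon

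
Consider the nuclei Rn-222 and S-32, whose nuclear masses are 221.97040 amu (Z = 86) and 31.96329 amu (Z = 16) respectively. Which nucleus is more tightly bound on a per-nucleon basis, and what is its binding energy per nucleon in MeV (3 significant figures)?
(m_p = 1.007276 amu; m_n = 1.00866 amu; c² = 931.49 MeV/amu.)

Rn-222: Σm = 86(1.007276) + 136(1.00866) = 223.803496 amu; Δm = 1.833096 amu; E_B = 1707.5 MeV; E_B/A = 7.691 MeV
S-32: Σm = 16(1.007276) + 16(1.00866) = 32.254976 amu; Δm = 0.291686 amu; E_B = 271.70 MeV; E_B/A = 8.491 MeV
S-32 has the higher binding energy per nucleon, so it is the more tightly bound nucleus.

S-32; 8.49 MeV/nucleon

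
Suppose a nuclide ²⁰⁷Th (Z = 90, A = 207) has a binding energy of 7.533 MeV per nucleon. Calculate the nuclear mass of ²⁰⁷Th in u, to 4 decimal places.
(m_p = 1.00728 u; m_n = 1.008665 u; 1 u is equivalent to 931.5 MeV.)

Total binding energy = 207 × 7.533 = 1559.331 MeV
Mass defect = 1559.331 MeV / (931.5 MeV/u) = 1.674000 u
Constituent mass = 90(1.00728) + 117(1.008665) = 208.669005 u
Nuclear mass = 208.669005 − 1.674000 = 206.995005 u ≈ 206.9950 u (to 4 decimal places)

206.9950 u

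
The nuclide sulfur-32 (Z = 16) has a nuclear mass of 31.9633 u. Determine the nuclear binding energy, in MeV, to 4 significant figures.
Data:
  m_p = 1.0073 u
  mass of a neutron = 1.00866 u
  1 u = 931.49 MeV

Z = 16, so N = A − Z = 32 − 16 = 16.
Mass of separated nucleons = 16(1.0073) + 16(1.00866) = 16.1168 + 16.13856 = 32.25536 u
The mass defect is 32.25536 − 31.9633 = 0.29206 u.
Binding energy = Δm·c² = 0.29206 × 931.49 MeV/u = 272.051 MeV

272.1 MeV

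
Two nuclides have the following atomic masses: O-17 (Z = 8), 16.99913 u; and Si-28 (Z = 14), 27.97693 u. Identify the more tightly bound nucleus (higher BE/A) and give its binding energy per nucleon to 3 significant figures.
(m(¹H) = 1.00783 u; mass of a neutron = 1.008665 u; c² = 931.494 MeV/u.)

O-17: Σm = 8(1.00783) + 9(1.008665) = 17.140625 u; Δm = 0.141495 u; E_B = 131.80 MeV; E_B/A = 7.753 MeV
Si-28: Σm = 14(1.00783) + 14(1.008665) = 28.230930 u; Δm = 0.254000 u; E_B = 236.60 MeV; E_B/A = 8.450 MeV
Si-28 has the higher binding energy per nucleon, so it is the more tightly bound nucleus.

Si-28; 8.45 MeV/nucleon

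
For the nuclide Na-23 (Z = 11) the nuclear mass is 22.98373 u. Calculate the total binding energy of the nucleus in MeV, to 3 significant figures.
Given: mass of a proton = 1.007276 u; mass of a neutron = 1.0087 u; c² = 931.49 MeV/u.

187 MeV

Z = 11, so N = A − Z = 23 − 11 = 12.
Total constituent mass: 11 × 1.007276 + 12 × 1.0087 = 23.184436 u
The mass defect is 23.184436 − 22.98373 = 0.200706 u.
Binding energy = Δm·c² = 0.200706 × 931.49 MeV/u = 186.956 MeV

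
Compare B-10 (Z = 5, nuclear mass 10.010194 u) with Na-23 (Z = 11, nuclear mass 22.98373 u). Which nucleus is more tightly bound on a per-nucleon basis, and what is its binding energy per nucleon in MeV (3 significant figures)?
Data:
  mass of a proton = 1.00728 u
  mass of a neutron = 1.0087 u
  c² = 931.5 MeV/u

B-10: Σm = 5(1.00728) + 5(1.0087) = 10.07990 u; Δm = 0.069706 u; E_B = 64.931 MeV; E_B/A = 6.493 MeV
Na-23: Σm = 11(1.00728) + 12(1.0087) = 23.18448 u; Δm = 0.20075 u; E_B = 187.00 MeV; E_B/A = 8.130 MeV
Na-23 has the higher binding energy per nucleon, so it is the more tightly bound nucleus.

Na-23; 8.13 MeV/nucleon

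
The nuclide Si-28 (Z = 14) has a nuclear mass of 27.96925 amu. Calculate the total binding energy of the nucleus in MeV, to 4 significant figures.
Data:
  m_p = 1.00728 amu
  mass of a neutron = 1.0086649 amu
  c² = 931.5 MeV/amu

Σm = 14·m_p + 14·m_n = 14.10192 + 14.1213086 = 28.2232286 amu
Mass defect Δm = 28.2232286 − 27.96925 = 0.2539786 amu
E_B = 0.2539786 × 931.5 = 236.581 MeV

236.6 MeV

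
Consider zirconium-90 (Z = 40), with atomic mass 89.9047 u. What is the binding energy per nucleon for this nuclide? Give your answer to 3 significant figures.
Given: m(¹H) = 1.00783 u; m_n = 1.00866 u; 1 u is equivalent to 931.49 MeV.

8.71 MeV/nucleon

Z = 40, so N = A − Z = 90 − 40 = 50.
Mass of separated nucleons = 40(1.00783) + 50(1.00866) = 40.31320 + 50.43300 = 90.74620 u
Δm = 90.74620 − 89.9047 = 0.84150 u
E_B = 0.84150 × 931.49 = 783.849 MeV
Per nucleon: 783.849 / 90 = 8.709 MeV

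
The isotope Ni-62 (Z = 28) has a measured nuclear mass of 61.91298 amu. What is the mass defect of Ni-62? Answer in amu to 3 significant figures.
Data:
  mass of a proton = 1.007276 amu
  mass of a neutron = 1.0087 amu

Σm = 28·m_p + 34·m_n = 28.203728 + 34.2958 = 62.499528 amu
The mass defect is 62.499528 − 61.91298 = 0.586548 amu.

0.587 amu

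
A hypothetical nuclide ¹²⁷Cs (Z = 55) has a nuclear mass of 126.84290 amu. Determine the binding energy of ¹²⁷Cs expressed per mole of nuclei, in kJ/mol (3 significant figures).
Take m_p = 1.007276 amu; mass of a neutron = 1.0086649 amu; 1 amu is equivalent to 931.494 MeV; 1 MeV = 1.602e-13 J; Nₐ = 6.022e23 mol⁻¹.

Z = 55, so N = A − Z = 127 − 55 = 72.
Mass of separated nucleons = 55(1.007276) + 72(1.0086649) = 55.400180 + 72.6238728 = 128.0240528 amu
The mass defect is 128.0240528 − 126.84290 = 1.1811528 amu.
Converting to energy: 1.1811528 amu × 931.494 MeV/amu = 1100.24 MeV
Per nucleus in joules: 1100.24 MeV × 1.602e-13 J/MeV = 1.7626e-10 J
Per mole: 1.7626e-10 J × 6.022e23 mol⁻¹ = 1.0614e+14 J/mol

1.06e+11 kJ/mol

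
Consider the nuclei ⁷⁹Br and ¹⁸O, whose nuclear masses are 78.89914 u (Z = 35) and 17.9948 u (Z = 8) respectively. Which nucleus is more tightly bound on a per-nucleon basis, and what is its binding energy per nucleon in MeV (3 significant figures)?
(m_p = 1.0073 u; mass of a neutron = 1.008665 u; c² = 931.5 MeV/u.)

⁷⁹Br; 8.70 MeV/nucleon

⁷⁹Br: Σm = 35(1.0073) + 44(1.008665) = 79.636760 u; Δm = 0.737620 u; E_B = 687.09 MeV; E_B/A = 8.697 MeV
¹⁸O: Σm = 8(1.0073) + 10(1.008665) = 18.145050 u; Δm = 0.150250 u; E_B = 139.958 MeV; E_B/A = 7.775 MeV
⁷⁹Br has the higher binding energy per nucleon, so it is the more tightly bound nucleus.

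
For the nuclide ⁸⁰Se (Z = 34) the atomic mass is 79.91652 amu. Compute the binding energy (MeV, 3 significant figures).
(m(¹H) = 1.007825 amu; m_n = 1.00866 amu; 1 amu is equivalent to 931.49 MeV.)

Mass of separated nucleons = 34(1.007825) + 46(1.00866) = 34.266050 + 46.39836 = 80.664410 amu
Δm = 80.664410 − 79.91652 = 0.747890 amu
Binding energy = Δm·c² = 0.747890 × 931.49 MeV/amu = 696.652 MeV

697 MeV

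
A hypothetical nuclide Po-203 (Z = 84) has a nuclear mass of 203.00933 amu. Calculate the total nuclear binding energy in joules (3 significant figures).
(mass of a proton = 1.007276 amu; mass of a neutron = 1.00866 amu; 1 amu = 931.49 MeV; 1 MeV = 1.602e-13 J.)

2.44e-10 J

The nucleus contains 84 protons and 203 − 84 = 119 neutrons.
Total constituent mass: 84 × 1.007276 + 119 × 1.00866 = 204.641724 amu
The mass defect is 204.641724 − 203.00933 = 1.632394 amu.
Converting to energy: 1.632394 amu × 931.49 MeV/amu = 1520.56 MeV
In joules: 1520.56 MeV × 1.602e-13 J/MeV = 2.4359e-10 J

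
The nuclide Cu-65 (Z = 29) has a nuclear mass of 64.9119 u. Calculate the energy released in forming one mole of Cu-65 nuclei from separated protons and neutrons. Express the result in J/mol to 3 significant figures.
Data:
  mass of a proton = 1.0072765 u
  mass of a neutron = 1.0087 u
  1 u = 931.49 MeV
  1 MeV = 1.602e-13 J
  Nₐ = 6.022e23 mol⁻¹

5.50e+13 J/mol

Z = 29, so N = A − Z = 65 − 29 = 36.
Mass of separated nucleons = 29(1.0072765) + 36(1.0087) = 29.2110185 + 36.3132 = 65.5242185 u
The mass defect is 65.5242185 − 64.9119 = 0.6123185 u.
Binding energy = Δm·c² = 0.6123185 × 931.49 MeV/u = 570.369 MeV
Per nucleus in joules: 570.369 MeV × 1.602e-13 J/MeV = 9.1373e-11 J
Per mole: 9.1373e-11 J × 6.022e23 mol⁻¹ = 5.5025e+13 J/mol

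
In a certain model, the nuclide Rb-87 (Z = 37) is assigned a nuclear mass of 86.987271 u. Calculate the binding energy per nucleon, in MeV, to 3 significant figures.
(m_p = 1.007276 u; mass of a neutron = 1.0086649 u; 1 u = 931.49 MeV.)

Total constituent mass: 37 × 1.007276 + 50 × 1.0086649 = 87.7024570 u
The mass defect is 87.7024570 − 86.987271 = 0.7151860 u.
E_B = 0.7151860 × 931.49 = 666.189 MeV
Dividing by A = 87 gives 7.657 MeV per nucleon.

7.66 MeV/nucleon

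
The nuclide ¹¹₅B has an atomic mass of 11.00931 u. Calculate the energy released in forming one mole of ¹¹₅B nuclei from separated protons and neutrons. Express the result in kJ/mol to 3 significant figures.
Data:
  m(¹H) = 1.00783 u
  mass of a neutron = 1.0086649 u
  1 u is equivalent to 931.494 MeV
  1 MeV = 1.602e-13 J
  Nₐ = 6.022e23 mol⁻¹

7.35e+09 kJ/mol

The nucleus contains 5 protons and 11 − 5 = 6 neutrons.
Total constituent mass: 5 × 1.00783 + 6 × 1.0086649 = 11.0911394 u
Δm = 11.0911394 − 11.00931 = 0.0818294 u
E_B = 0.0818294 × 931.494 = 76.2236 MeV
Per nucleus in joules: 76.2236 MeV × 1.602e-13 J/MeV = 1.2211e-11 J
Per mole: 1.2211e-11 J × 6.022e23 mol⁻¹ = 7.3535e+12 J/mol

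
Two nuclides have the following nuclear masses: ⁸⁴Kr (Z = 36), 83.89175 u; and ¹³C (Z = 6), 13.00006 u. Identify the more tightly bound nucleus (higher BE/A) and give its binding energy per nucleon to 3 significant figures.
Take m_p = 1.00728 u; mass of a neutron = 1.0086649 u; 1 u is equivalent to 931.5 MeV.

⁸⁴Kr: Σm = 36(1.00728) + 48(1.0086649) = 84.6779952 u; Δm = 0.7862452 u; E_B = 732.39 MeV; E_B/A = 8.719 MeV
¹³C: Σm = 6(1.00728) + 7(1.0086649) = 13.1043343 u; Δm = 0.1042743 u; E_B = 97.132 MeV; E_B/A = 7.472 MeV
⁸⁴Kr has the higher binding energy per nucleon, so it is the more tightly bound nucleus.

⁸⁴Kr; 8.72 MeV/nucleon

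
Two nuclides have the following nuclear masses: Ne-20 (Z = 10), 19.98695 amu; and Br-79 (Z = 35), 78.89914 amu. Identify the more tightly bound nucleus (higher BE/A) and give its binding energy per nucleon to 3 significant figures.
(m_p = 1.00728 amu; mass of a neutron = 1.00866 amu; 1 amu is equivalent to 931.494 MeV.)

Ne-20: Σm = 10(1.00728) + 10(1.00866) = 20.15940 amu; Δm = 0.17245 amu; E_B = 160.64 MeV; E_B/A = 8.032 MeV
Br-79: Σm = 35(1.00728) + 44(1.00866) = 79.63584 amu; Δm = 0.73670 amu; E_B = 686.23 MeV; E_B/A = 8.686 MeV
Br-79 has the higher binding energy per nucleon, so it is the more tightly bound nucleus.

Br-79; 8.69 MeV/nucleon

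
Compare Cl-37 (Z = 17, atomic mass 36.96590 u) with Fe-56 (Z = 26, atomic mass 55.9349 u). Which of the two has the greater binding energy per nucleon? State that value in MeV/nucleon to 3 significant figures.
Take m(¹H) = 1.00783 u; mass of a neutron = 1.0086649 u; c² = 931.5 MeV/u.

Cl-37: Σm = 17(1.00783) + 20(1.0086649) = 37.3064080 u; Δm = 0.3405080 u; E_B = 317.183 MeV; E_B/A = 8.573 MeV
Fe-56: Σm = 26(1.00783) + 30(1.0086649) = 56.4635270 u; Δm = 0.5286270 u; E_B = 492.42 MeV; E_B/A = 8.793 MeV
Fe-56 has the higher binding energy per nucleon, so it is the more tightly bound nucleus.

Fe-56; 8.79 MeV/nucleon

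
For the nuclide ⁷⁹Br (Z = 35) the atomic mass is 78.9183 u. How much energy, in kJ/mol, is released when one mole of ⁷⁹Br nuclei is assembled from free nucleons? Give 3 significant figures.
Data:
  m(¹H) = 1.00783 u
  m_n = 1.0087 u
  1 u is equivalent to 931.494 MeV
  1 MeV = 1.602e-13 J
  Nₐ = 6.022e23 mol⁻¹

6.64e+10 kJ/mol

Z = 35, so N = A − Z = 79 − 35 = 44.
Σm = 35·m(¹H) + 44·m_n = 35.27405 + 44.3828 = 79.65685 u
Mass defect Δm = 79.65685 − 78.9183 = 0.73855 u
E_B = 0.73855 × 931.494 = 687.955 MeV
Per nucleus in joules: 687.955 MeV × 1.602e-13 J/MeV = 1.1021e-10 J
Per mole: 1.1021e-10 J × 6.022e23 mol⁻¹ = 6.6368e+13 J/mol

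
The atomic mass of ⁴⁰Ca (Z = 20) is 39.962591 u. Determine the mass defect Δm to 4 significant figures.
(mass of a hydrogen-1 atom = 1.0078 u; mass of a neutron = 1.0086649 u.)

0.3667 u

Z = 20, so N = A − Z = 40 − 20 = 20.
Σm = 20·m(¹H) + 20·m_n = 20.1560 + 20.1732980 = 40.3292980 u
The mass defect is 40.3292980 − 39.962591 = 0.3667070 u.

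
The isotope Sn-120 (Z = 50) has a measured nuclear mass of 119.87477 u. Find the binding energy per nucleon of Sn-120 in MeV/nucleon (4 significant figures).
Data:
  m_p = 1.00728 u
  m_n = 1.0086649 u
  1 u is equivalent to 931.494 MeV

8.506 MeV/nucleon

With 50 protons and 70 neutrons (A = 120):
Mass of separated nucleons = 50(1.00728) + 70(1.0086649) = 50.36400 + 70.6065430 = 120.9705430 u
Δm = 120.9705430 − 119.87477 = 1.0957730 u
Converting to energy: 1.0957730 u × 931.494 MeV/u = 1020.71 MeV
Dividing by A = 120 gives 8.506 MeV per nucleon.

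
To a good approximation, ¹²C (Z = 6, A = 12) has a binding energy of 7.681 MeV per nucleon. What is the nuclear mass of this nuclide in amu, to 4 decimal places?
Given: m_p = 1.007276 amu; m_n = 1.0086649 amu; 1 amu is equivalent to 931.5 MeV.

Total binding energy = 12 × 7.681 = 92.172 MeV
Mass defect = 92.172 MeV / (931.5 MeV/amu) = 0.098950 amu
Constituent mass = 6(1.007276) + 6(1.0086649) = 12.0956454 amu
Nuclear mass = 12.0956454 − 0.098950 = 11.9966954 amu ≈ 11.9967 amu (to 4 decimal places)

11.9967 amu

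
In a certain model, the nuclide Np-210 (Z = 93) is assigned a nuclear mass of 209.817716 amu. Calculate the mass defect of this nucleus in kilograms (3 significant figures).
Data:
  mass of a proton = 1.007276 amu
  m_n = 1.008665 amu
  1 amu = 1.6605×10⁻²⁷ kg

3.11e-27 kg

The nucleus contains 93 protons and 210 − 93 = 117 neutrons.
Total constituent mass: 93 × 1.007276 + 117 × 1.008665 = 211.690473 amu
Mass defect Δm = 211.690473 − 209.817716 = 1.872757 amu
In SI units: 1.872757 amu × 1.6605×10⁻²⁷ kg/amu = 3.1097e-27 kg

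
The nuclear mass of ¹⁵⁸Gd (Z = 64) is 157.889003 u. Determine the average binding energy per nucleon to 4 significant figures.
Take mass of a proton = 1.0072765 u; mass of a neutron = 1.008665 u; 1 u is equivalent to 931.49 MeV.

With 64 protons and 94 neutrons (A = 158):
Mass of separated nucleons = 64(1.0072765) + 94(1.008665) = 64.4656960 + 94.814510 = 159.2802060 u
Mass defect Δm = 159.2802060 − 157.889003 = 1.3912030 u
E_B = 1.3912030 × 931.49 = 1295.89 MeV
Dividing by A = 158 gives 8.202 MeV per nucleon.

8.202 MeV/nucleon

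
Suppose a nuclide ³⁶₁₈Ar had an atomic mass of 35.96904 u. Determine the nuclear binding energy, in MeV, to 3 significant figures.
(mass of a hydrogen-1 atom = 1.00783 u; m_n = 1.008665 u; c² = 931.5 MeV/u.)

305 MeV

Mass of separated nucleons = 18(1.00783) + 18(1.008665) = 18.14094 + 18.155970 = 36.296910 u
The mass defect is 36.296910 − 35.96904 = 0.327870 u.
Binding energy = Δm·c² = 0.327870 × 931.5 MeV/u = 305.411 MeV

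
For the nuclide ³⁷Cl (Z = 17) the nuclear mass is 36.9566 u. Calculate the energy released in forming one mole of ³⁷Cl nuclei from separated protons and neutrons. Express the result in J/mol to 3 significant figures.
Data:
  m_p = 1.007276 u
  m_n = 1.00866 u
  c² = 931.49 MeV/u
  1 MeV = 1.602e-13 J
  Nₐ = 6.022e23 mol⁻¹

The nucleus contains 17 protons and 37 − 17 = 20 neutrons.
Mass of separated nucleons = 17(1.007276) + 20(1.00866) = 17.123692 + 20.17320 = 37.296892 u
Mass defect Δm = 37.296892 − 36.9566 = 0.340292 u
Binding energy = Δm·c² = 0.340292 × 931.49 MeV/u = 316.979 MeV
Per nucleus in joules: 316.979 MeV × 1.602e-13 J/MeV = 5.0780e-11 J
Per mole: 5.0780e-11 J × 6.022e23 mol⁻¹ = 3.0580e+13 J/mol

3.06e+13 J/mol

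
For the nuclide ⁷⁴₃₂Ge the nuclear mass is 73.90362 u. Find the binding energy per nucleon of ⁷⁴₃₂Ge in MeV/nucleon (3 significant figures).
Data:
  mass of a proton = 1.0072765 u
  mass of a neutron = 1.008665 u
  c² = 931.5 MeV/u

Σm = 32·m_p + 42·m_n = 32.2328480 + 42.363930 = 74.5967780 u
The mass defect is 74.5967780 − 73.90362 = 0.6931580 u.
Binding energy = Δm·c² = 0.6931580 × 931.5 MeV/u = 645.677 MeV
Per nucleon: 645.677 / 74 = 8.725 MeV

8.73 MeV/nucleon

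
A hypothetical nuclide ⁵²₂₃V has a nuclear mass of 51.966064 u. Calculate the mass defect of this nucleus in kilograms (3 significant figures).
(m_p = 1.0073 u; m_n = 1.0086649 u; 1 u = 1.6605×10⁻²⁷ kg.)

Z = 23, so N = A − Z = 52 − 23 = 29.
Σm = 23·m_p + 29·m_n = 23.1679 + 29.2512821 = 52.4191821 u
Δm = 52.4191821 − 51.966064 = 0.4531181 u
In SI units: 0.4531181 u × 1.6605×10⁻²⁷ kg/u = 7.5240e-28 kg

7.52e-28 kg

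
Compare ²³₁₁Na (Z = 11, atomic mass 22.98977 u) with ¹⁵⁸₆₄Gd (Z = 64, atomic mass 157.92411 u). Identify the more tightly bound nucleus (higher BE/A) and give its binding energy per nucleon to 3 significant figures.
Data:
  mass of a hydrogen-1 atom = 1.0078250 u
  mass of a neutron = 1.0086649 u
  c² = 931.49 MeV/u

¹⁵⁸₆₄Gd; 8.20 MeV/nucleon

²³₁₁Na: Σm = 11(1.0078250) + 12(1.0086649) = 23.1900538 u; Δm = 0.2002838 u; E_B = 186.56 MeV; E_B/A = 8.111 MeV
¹⁵⁸₆₄Gd: Σm = 64(1.0078250) + 94(1.0086649) = 159.3153006 u; Δm = 1.3911906 u; E_B = 1295.9 MeV; E_B/A = 8.202 MeV
¹⁵⁸₆₄Gd has the higher binding energy per nucleon, so it is the more tightly bound nucleus.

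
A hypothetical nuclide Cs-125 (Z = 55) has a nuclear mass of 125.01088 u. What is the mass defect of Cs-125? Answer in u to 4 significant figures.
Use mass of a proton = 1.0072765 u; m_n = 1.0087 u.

0.9983 u

Σm = 55·m_p + 70·m_n = 55.4002075 + 70.6090 = 126.0092075 u
Mass defect Δm = 126.0092075 − 125.01088 = 0.9983275 u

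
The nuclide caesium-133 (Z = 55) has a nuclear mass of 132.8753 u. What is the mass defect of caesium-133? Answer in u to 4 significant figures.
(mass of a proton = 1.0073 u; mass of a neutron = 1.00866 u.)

1.202 u

With 55 protons and 78 neutrons (A = 133):
Mass of separated nucleons = 55(1.0073) + 78(1.00866) = 55.4015 + 78.67548 = 134.07698 u
The mass defect is 134.07698 − 132.8753 = 1.20168 u.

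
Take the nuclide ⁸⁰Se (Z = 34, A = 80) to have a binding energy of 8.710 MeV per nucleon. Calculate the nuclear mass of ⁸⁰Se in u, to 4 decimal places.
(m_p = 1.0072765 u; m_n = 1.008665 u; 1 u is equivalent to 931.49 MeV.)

Total binding energy = 80 × 8.710 = 696.800 MeV
Mass defect = 696.800 MeV / (931.49 MeV/u) = 0.748049 u
Constituent mass = 34(1.0072765) + 46(1.008665) = 80.6459910 u
Nuclear mass = 80.6459910 − 0.748049 = 79.8979420 u ≈ 79.8979 u (to 4 decimal places)

79.8979 u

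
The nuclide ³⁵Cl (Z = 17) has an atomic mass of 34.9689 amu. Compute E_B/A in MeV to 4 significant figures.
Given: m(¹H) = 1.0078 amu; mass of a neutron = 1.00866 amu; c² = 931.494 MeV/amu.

Σm = 17·m(¹H) + 18·m_n = 17.1326 + 18.15588 = 35.28848 amu
The mass defect is 35.28848 − 34.9689 = 0.31958 amu.
E_B = 0.31958 × 931.494 = 297.687 MeV
BE/A = 297.687 MeV / 35 = 8.505 MeV/nucleon

8.505 MeV/nucleon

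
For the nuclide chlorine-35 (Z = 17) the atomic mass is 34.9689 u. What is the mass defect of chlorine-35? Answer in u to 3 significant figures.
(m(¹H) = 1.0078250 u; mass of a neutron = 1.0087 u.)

Σm = 17·m(¹H) + 18·m_n = 17.1330250 + 18.1566 = 35.2896250 u
Mass defect Δm = 35.2896250 − 34.9689 = 0.3207250 u

0.321 u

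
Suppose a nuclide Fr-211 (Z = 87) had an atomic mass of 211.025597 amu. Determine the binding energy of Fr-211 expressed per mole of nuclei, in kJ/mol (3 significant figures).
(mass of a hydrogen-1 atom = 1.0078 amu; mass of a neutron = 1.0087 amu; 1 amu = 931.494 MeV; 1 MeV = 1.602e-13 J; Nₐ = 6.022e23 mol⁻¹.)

Σm = 87·m(¹H) + 124·m_n = 87.6786 + 125.0788 = 212.7574 amu
The mass defect is 212.7574 − 211.025597 = 1.731803 amu.
Binding energy = Δm·c² = 1.731803 × 931.494 MeV/amu = 1613.16 MeV
Per nucleus in joules: 1613.16 MeV × 1.602e-13 J/MeV = 2.5843e-10 J
Per mole: 2.5843e-10 J × 6.022e23 mol⁻¹ = 1.5563e+14 J/mol

1.56e+11 kJ/mol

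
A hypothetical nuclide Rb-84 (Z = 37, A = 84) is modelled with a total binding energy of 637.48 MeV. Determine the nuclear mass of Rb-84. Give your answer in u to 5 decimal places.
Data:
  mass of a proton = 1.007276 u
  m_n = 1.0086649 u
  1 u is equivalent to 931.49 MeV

Mass defect = 637.48 MeV / (931.49 MeV/u) = 0.6843659 u
Constituent mass = 37(1.007276) + 47(1.0086649) = 84.6764623 u
Nuclear mass = 84.6764623 − 0.6843659 = 83.9920964 u ≈ 83.99210 u (to 5 decimal places)

83.99210 u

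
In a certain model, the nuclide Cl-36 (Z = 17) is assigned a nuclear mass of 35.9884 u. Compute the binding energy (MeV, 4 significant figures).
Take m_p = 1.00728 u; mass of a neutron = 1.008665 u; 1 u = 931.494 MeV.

279.4 MeV

The nucleus contains 17 protons and 36 − 17 = 19 neutrons.
Total constituent mass: 17 × 1.00728 + 19 × 1.008665 = 36.288395 u
The mass defect is 36.288395 − 35.9884 = 0.299995 u.
Converting to energy: 0.299995 u × 931.494 MeV/u = 279.444 MeV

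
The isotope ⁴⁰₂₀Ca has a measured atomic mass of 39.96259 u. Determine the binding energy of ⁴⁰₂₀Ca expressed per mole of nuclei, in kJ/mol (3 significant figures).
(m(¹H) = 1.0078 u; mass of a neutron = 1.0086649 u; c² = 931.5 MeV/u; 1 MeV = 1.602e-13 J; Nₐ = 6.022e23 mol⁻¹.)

The nucleus contains 20 protons and 40 − 20 = 20 neutrons.
Mass of separated nucleons = 20(1.0078) + 20(1.0086649) = 20.1560 + 20.1732980 = 40.3292980 u
The mass defect is 40.3292980 − 39.96259 = 0.3667080 u.
Binding energy = Δm·c² = 0.3667080 × 931.5 MeV/u = 341.589 MeV
Per nucleus in joules: 341.589 MeV × 1.602e-13 J/MeV = 5.4723e-11 J
Per mole: 5.4723e-11 J × 6.022e23 mol⁻¹ = 3.2954e+13 J/mol

3.30e+10 kJ/mol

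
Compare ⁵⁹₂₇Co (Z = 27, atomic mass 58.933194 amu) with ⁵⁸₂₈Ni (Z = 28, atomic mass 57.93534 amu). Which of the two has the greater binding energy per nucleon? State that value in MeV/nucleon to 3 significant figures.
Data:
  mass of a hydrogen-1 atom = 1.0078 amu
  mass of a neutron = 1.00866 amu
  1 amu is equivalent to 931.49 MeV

⁵⁹₂₇Co: Σm = 27(1.0078) + 32(1.00866) = 59.48772 amu; Δm = 0.554526 amu; E_B = 516.535 MeV; E_B/A = 8.7548 MeV
⁵⁸₂₈Ni: Σm = 28(1.0078) + 30(1.00866) = 58.47820 amu; Δm = 0.54286 amu; E_B = 505.67 MeV; E_B/A = 8.718 MeV
⁵⁹₂₇Co has the higher binding energy per nucleon, so it is the more tightly bound nucleus.

⁵⁹₂₇Co; 8.75 MeV/nucleon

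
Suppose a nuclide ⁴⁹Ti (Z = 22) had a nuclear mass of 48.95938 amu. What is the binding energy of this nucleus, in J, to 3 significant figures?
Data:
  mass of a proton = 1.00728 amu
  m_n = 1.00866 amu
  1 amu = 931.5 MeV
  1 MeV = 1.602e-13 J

Z = 22, so N = A − Z = 49 − 22 = 27.
Total constituent mass: 22 × 1.00728 + 27 × 1.00866 = 49.39398 amu
The mass defect is 49.39398 − 48.95938 = 0.43460 amu.
Binding energy = Δm·c² = 0.43460 × 931.5 MeV/amu = 404.830 MeV
In joules: 404.830 MeV × 1.602e-13 J/MeV = 6.4854e-11 J

6.49e-11 J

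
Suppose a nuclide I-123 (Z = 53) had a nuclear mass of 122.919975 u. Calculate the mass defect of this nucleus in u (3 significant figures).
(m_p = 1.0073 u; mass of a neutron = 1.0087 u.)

1.08 u

The nucleus contains 53 protons and 123 − 53 = 70 neutrons.
Mass of separated nucleons = 53(1.0073) + 70(1.0087) = 53.3869 + 70.6090 = 123.9959 u
The mass defect is 123.9959 − 122.919975 = 1.075925 u.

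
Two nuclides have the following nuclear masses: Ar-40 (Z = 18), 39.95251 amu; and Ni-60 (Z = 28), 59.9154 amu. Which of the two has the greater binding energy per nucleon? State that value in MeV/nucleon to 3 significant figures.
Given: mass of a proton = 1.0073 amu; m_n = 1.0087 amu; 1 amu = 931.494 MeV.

Ni-60; 8.81 MeV/nucleon

Ar-40: Σm = 18(1.0073) + 22(1.0087) = 40.3228 amu; Δm = 0.37029 amu; E_B = 344.92 MeV; E_B/A = 8.623 MeV
Ni-60: Σm = 28(1.0073) + 32(1.0087) = 60.4828 amu; Δm = 0.5674 amu; E_B = 528.53 MeV; E_B/A = 8.809 MeV
Ni-60 has the higher binding energy per nucleon, so it is the more tightly bound nucleus.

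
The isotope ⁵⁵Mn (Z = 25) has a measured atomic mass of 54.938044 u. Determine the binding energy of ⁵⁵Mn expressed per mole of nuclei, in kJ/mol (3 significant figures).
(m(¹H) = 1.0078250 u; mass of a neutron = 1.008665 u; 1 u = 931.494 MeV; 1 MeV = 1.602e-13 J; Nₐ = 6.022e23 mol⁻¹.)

With 25 protons and 30 neutrons (A = 55):
Σm = 25·m(¹H) + 30·m_n = 25.1956250 + 30.259950 = 55.4555750 u
The mass defect is 55.4555750 − 54.938044 = 0.5175310 u.
Binding energy = Δm·c² = 0.5175310 × 931.494 MeV/u = 482.077 MeV
Per nucleus in joules: 482.077 MeV × 1.602e-13 J/MeV = 7.7229e-11 J
Per mole: 7.7229e-11 J × 6.022e23 mol⁻¹ = 4.6507e+13 J/mol

4.65e+10 kJ/mol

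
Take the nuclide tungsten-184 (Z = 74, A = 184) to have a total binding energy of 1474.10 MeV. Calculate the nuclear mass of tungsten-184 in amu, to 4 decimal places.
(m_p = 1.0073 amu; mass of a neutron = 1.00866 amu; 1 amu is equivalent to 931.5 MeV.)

Mass defect = 1474.10 MeV / (931.5 MeV/amu) = 1.582501 amu
Constituent mass = 74(1.0073) + 110(1.00866) = 185.49280 amu
Nuclear mass = 185.49280 − 1.582501 = 183.910299 amu ≈ 183.9103 amu (to 4 decimal places)

183.9103 amu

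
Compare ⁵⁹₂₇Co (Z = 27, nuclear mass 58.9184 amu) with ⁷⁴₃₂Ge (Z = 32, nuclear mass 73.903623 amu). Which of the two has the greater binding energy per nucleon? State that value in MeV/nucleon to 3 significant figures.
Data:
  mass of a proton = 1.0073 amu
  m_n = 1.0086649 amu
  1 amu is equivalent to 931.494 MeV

⁵⁹₂₇Co; 8.78 MeV/nucleon

⁵⁹₂₇Co: Σm = 27(1.0073) + 32(1.0086649) = 59.4743768 amu; Δm = 0.5559768 amu; E_B = 517.89 MeV; E_B/A = 8.778 MeV
⁷⁴₃₂Ge: Σm = 32(1.0073) + 42(1.0086649) = 74.5975258 amu; Δm = 0.6939028 amu; E_B = 646.37 MeV; E_B/A = 8.7347 MeV
⁵⁹₂₇Co has the higher binding energy per nucleon, so it is the more tightly bound nucleus.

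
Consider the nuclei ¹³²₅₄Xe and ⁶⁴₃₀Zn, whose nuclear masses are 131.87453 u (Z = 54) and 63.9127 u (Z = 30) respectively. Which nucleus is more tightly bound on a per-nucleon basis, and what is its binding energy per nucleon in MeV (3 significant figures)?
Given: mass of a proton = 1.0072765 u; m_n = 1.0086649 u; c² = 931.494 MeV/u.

⁶⁴₃₀Zn; 8.74 MeV/nucleon

¹³²₅₄Xe: Σm = 54(1.0072765) + 78(1.0086649) = 133.0687932 u; Δm = 1.1942632 u; E_B = 1112.45 MeV; E_B/A = 8.428 MeV
⁶⁴₃₀Zn: Σm = 30(1.0072765) + 34(1.0086649) = 64.5129016 u; Δm = 0.6002016 u; E_B = 559.08 MeV; E_B/A = 8.736 MeV
⁶⁴₃₀Zn has the higher binding energy per nucleon, so it is the more tightly bound nucleus.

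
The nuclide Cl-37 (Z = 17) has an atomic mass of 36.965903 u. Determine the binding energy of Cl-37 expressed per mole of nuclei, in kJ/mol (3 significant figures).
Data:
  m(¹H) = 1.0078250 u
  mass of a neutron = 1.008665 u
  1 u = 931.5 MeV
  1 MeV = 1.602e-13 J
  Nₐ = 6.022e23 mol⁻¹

Z = 17, so N = A − Z = 37 − 17 = 20.
Total constituent mass: 17 × 1.0078250 + 20 × 1.008665 = 37.3063250 u
Mass defect Δm = 37.3063250 − 36.965903 = 0.3404220 u
E_B = 0.3404220 × 931.5 = 317.103 MeV
Per nucleus in joules: 317.103 MeV × 1.602e-13 J/MeV = 5.0800e-11 J
Per mole: 5.0800e-11 J × 6.022e23 mol⁻¹ = 3.0592e+13 J/mol

3.06e+10 kJ/mol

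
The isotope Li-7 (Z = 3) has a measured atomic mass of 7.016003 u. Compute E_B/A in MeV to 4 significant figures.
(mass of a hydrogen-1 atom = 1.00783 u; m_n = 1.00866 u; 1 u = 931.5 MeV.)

Mass of separated nucleons = 3(1.00783) + 4(1.00866) = 3.02349 + 4.03464 = 7.05813 u
Mass defect Δm = 7.05813 − 7.016003 = 0.042127 u
Converting to energy: 0.042127 u × 931.5 MeV/u = 39.2413 MeV
BE/A = 39.2413 MeV / 7 = 5.606 MeV/nucleon

5.606 MeV/nucleon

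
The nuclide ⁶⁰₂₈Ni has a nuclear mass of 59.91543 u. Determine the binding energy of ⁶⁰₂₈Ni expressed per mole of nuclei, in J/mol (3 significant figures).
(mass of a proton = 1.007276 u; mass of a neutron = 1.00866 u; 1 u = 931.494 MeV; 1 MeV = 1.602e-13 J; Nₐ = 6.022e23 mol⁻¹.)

Total constituent mass: 28 × 1.007276 + 32 × 1.00866 = 60.480848 u
Mass defect Δm = 60.480848 − 59.91543 = 0.565418 u
Converting to energy: 0.565418 u × 931.494 MeV/u = 526.683 MeV
Per nucleus in joules: 526.683 MeV × 1.602e-13 J/MeV = 8.4375e-11 J
Per mole: 8.4375e-11 J × 6.022e23 mol⁻¹ = 5.0811e+13 J/mol

5.08e+13 J/mol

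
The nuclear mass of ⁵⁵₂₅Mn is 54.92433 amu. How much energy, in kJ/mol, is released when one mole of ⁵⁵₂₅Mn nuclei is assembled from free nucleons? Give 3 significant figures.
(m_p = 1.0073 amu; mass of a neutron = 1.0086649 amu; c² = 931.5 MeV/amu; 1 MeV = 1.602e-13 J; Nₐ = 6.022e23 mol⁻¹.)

4.66e+10 kJ/mol

Z = 25, so N = A − Z = 55 − 25 = 30.
Total constituent mass: 25 × 1.0073 + 30 × 1.0086649 = 55.4424470 amu
The mass defect is 55.4424470 − 54.92433 = 0.5181170 amu.
Binding energy = Δm·c² = 0.5181170 × 931.5 MeV/amu = 482.626 MeV
Per nucleus in joules: 482.626 MeV × 1.602e-13 J/MeV = 7.7317e-11 J
Per mole: 7.7317e-11 J × 6.022e23 mol⁻¹ = 4.6560e+13 J/mol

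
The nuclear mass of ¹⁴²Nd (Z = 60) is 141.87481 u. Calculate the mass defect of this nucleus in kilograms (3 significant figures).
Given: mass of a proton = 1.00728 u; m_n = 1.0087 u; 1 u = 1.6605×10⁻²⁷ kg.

2.12e-27 kg

Mass of separated nucleons = 60(1.00728) + 82(1.0087) = 60.43680 + 82.7134 = 143.15020 u
Δm = 143.15020 − 141.87481 = 1.27539 u
In SI units: 1.27539 u × 1.6605×10⁻²⁷ kg/u = 2.1178e-27 kg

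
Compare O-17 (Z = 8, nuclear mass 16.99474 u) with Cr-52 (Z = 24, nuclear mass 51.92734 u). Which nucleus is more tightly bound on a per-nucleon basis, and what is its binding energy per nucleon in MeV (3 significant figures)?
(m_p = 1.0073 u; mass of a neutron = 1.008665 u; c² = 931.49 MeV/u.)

O-17: Σm = 8(1.0073) + 9(1.008665) = 17.136385 u; Δm = 0.141645 u; E_B = 131.94 MeV; E_B/A = 7.761 MeV
Cr-52: Σm = 24(1.0073) + 28(1.008665) = 52.417820 u; Δm = 0.490480 u; E_B = 456.88 MeV; E_B/A = 8.786 MeV
Cr-52 has the higher binding energy per nucleon, so it is the more tightly bound nucleus.

Cr-52; 8.79 MeV/nucleon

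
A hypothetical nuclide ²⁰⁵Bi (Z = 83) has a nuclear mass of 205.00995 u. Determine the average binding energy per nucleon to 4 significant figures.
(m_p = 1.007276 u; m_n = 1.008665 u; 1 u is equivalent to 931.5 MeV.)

7.502 MeV/nucleon

With 83 protons and 122 neutrons (A = 205):
Mass of separated nucleons = 83(1.007276) + 122(1.008665) = 83.603908 + 123.057130 = 206.661038 u
Mass defect Δm = 206.661038 − 205.00995 = 1.651088 u
Converting to energy: 1.651088 u × 931.5 MeV/u = 1537.99 MeV
BE/A = 1537.99 MeV / 205 = 7.502 MeV/nucleon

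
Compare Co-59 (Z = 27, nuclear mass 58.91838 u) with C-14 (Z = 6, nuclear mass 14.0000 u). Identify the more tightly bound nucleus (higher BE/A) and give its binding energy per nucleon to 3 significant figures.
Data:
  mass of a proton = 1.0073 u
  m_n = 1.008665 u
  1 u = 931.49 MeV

Co-59; 8.78 MeV/nucleon

Co-59: Σm = 27(1.0073) + 32(1.008665) = 59.474380 u; Δm = 0.556000 u; E_B = 517.91 MeV; E_B/A = 8.778 MeV
C-14: Σm = 6(1.0073) + 8(1.008665) = 14.113120 u; Δm = 0.113120 u; E_B = 105.37 MeV; E_B/A = 7.526 MeV
Co-59 has the higher binding energy per nucleon, so it is the more tightly bound nucleus.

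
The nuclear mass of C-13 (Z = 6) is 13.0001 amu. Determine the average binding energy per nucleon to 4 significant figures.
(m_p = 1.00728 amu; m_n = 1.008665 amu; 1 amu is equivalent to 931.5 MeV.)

Mass of separated nucleons = 6(1.00728) + 7(1.008665) = 6.04368 + 7.060655 = 13.104335 amu
Mass defect Δm = 13.104335 − 13.0001 = 0.104235 amu
Converting to energy: 0.104235 amu × 931.5 MeV/amu = 97.0949 MeV
Dividing by A = 13 gives 7.469 MeV per nucleon.

7.469 MeV/nucleon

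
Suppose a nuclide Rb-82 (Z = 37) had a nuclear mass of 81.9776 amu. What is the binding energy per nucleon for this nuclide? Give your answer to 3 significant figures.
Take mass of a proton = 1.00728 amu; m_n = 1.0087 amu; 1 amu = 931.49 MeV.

Total constituent mass: 37 × 1.00728 + 45 × 1.0087 = 82.66086 amu
The mass defect is 82.66086 − 81.9776 = 0.68326 amu.
Binding energy = Δm·c² = 0.68326 × 931.49 MeV/amu = 636.450 MeV
BE/A = 636.450 MeV / 82 = 7.762 MeV/nucleon

7.76 MeV/nucleon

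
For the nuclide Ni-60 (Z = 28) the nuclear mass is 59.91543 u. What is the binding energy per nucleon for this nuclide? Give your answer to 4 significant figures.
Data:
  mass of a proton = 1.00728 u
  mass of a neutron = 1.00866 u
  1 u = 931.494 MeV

Z = 28, so N = A − Z = 60 − 28 = 32.
Total constituent mass: 28 × 1.00728 + 32 × 1.00866 = 60.48096 u
The mass defect is 60.48096 − 59.91543 = 0.56553 u.
E_B = 0.56553 × 931.494 = 526.788 MeV
BE/A = 526.788 MeV / 60 = 8.780 MeV/nucleon

8.780 MeV/nucleon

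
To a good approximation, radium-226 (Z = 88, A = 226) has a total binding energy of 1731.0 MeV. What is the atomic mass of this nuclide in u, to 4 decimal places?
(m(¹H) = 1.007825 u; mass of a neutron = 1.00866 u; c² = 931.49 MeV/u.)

Mass defect = 1731.0 MeV / (931.49 MeV/u) = 1.858313 u
Constituent mass = 88(1.007825) + 138(1.00866) = 227.883680 u
Atomic mass = 227.883680 − 1.858313 = 226.025367 u ≈ 226.0254 u (to 4 decimal places)

226.0254 u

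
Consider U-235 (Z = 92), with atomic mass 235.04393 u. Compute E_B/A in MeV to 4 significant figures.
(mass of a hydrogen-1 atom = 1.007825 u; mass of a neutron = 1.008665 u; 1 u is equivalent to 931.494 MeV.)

7.591 MeV/nucleon

The nucleus contains 92 protons and 235 − 92 = 143 neutrons.
Total constituent mass: 92 × 1.007825 + 143 × 1.008665 = 236.958995 u
Δm = 236.958995 − 235.04393 = 1.915065 u
Binding energy = Δm·c² = 1.915065 × 931.494 MeV/u = 1783.87 MeV
Dividing by A = 235 gives 7.591 MeV per nucleon.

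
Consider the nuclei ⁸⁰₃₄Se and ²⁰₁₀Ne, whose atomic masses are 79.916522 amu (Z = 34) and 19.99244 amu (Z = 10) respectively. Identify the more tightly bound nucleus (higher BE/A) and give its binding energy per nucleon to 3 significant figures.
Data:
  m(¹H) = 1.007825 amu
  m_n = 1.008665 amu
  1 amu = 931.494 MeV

⁸⁰₃₄Se: Σm = 34(1.007825) + 46(1.008665) = 80.664640 amu; Δm = 0.748118 amu; E_B = 696.87 MeV; E_B/A = 8.711 MeV
²⁰₁₀Ne: Σm = 10(1.007825) + 10(1.008665) = 20.164900 amu; Δm = 0.172460 amu; E_B = 160.645 MeV; E_B/A = 8.032 MeV
⁸⁰₃₄Se has the higher binding energy per nucleon, so it is the more tightly bound nucleus.

⁸⁰₃₄Se; 8.71 MeV/nucleon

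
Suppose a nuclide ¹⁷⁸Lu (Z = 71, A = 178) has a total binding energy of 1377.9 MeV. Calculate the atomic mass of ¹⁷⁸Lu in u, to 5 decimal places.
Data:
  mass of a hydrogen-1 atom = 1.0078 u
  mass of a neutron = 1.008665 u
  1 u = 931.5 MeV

178.00173 u

Mass defect = 1377.9 MeV / (931.5 MeV/u) = 1.4792271 u
Constituent mass = 71(1.0078) + 107(1.008665) = 179.480955 u
Atomic mass = 179.480955 − 1.4792271 = 178.0017279 u ≈ 178.00173 u (to 5 decimal places)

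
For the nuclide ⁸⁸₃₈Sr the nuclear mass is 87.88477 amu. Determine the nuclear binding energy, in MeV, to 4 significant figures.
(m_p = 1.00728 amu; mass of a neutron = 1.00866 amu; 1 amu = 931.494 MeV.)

The nucleus contains 38 protons and 88 − 38 = 50 neutrons.
Σm = 38·m_p + 50·m_n = 38.27664 + 50.43300 = 88.70964 amu
Mass defect Δm = 88.70964 − 87.88477 = 0.82487 amu
Binding energy = Δm·c² = 0.82487 × 931.494 MeV/amu = 768.361 MeV

768.4 MeV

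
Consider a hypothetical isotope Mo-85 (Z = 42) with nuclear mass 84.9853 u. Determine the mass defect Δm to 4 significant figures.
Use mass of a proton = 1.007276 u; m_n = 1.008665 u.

The nucleus contains 42 protons and 85 − 42 = 43 neutrons.
Total constituent mass: 42 × 1.007276 + 43 × 1.008665 = 85.678187 u
Mass defect Δm = 85.678187 − 84.9853 = 0.692887 u

0.6929 u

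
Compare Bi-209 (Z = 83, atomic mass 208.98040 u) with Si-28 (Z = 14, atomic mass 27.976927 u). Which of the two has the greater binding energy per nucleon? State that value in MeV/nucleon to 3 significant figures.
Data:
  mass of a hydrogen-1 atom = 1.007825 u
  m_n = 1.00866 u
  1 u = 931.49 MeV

Si-28; 8.45 MeV/nucleon

Bi-209: Σm = 83(1.007825) + 126(1.00866) = 210.740635 u; Δm = 1.760235 u; E_B = 1639.6 MeV; E_B/A = 7.845 MeV
Si-28: Σm = 14(1.007825) + 14(1.00866) = 28.230790 u; Δm = 0.253863 u; E_B = 236.47 MeV; E_B/A = 8.445 MeV
Si-28 has the higher binding energy per nucleon, so it is the more tightly bound nucleus.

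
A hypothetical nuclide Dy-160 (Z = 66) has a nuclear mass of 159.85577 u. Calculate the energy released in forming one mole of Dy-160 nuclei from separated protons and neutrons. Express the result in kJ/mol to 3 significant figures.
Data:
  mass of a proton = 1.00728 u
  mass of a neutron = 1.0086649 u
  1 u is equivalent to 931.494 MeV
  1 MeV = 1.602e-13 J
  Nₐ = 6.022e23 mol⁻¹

1.29e+11 kJ/mol

The nucleus contains 66 protons and 160 − 66 = 94 neutrons.
Σm = 66·m_p + 94·m_n = 66.48048 + 94.8145006 = 161.2949806 u
Δm = 161.2949806 − 159.85577 = 1.4392106 u
Converting to energy: 1.4392106 u × 931.494 MeV/u = 1340.62 MeV
Per nucleus in joules: 1340.62 MeV × 1.602e-13 J/MeV = 2.1477e-10 J
Per mole: 2.1477e-10 J × 6.022e23 mol⁻¹ = 1.2933e+14 J/mol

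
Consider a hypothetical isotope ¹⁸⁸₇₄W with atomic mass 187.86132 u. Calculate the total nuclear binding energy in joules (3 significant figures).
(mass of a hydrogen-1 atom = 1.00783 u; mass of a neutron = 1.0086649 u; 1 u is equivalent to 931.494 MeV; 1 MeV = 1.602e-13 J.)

2.55e-10 J

Mass of separated nucleons = 74(1.00783) + 114(1.0086649) = 74.57942 + 114.9877986 = 189.5672186 u
The mass defect is 189.5672186 − 187.86132 = 1.7058986 u.
E_B = 1.7058986 × 931.494 = 1589.03 MeV
In joules: 1589.03 MeV × 1.602e-13 J/MeV = 2.5456e-10 J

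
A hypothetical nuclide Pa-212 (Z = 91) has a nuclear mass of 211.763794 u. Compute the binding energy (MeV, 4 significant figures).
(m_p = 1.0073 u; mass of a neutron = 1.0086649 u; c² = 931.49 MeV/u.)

Total constituent mass: 91 × 1.0073 + 121 × 1.0086649 = 213.7127529 u
The mass defect is 213.7127529 − 211.763794 = 1.9489589 u.
E_B = 1.9489589 × 931.49 = 1815.44 MeV

1815 MeV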